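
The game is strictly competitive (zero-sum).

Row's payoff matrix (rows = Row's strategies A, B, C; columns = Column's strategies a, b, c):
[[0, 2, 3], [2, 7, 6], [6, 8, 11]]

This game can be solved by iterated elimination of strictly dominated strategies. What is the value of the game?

Column b is strictly dominated by a for Column (0<2, 2<7, 6<8); eliminate b.
Row A is strictly dominated by row B (2>0, 6>3); eliminate A.
Column c is strictly dominated by a for Column (2<6, 6<11); eliminate c.
Row B is strictly dominated by row C (6>2); eliminate B.
Only (C, a) remains, with payoff 6.

6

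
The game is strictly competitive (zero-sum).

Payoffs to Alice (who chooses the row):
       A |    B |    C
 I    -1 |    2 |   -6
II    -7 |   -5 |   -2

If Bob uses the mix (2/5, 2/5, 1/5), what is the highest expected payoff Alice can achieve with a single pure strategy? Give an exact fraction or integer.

I: (-1)·(2/5) + (2)·(2/5) + (-6)·(1/5) = -4/5.
II: (-7)·(2/5) + (-5)·(2/5) + (-2)·(1/5) = -26/5.
The best pure response is I with expected payoff -4/5.

-4/5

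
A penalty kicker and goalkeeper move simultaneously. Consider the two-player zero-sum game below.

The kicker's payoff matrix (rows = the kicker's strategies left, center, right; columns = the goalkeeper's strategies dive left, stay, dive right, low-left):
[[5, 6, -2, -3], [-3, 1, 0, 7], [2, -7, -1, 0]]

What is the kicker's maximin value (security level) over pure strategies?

The worst-case payoff for each row is left: -3, center: -3, right: -7.
The best of these is -3.

-3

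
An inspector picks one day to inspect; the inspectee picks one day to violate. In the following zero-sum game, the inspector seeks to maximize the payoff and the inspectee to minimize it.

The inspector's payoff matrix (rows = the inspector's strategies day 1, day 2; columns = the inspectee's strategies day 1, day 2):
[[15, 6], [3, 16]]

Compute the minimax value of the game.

111/11

Row minima are 6 and 3, so the inspector's maximin is 6; column maxima are 15 and 16, so the inspectee's minimax is 15. These differ, so the equilibrium is in mixed strategies.
Let the inspector play day 1 with probability p. The inspectee is indifferent when 15p + 3(1−p) = 6p + 16(1−p), giving p = 13/22.
Let the inspectee play day 1 with probability q. The inspector is indifferent when 15q + 6(1−q) = 3q + 16(1−q), giving q = 5/11.
The value is 15·(5/11) + (6)·(6/11) = 111/11.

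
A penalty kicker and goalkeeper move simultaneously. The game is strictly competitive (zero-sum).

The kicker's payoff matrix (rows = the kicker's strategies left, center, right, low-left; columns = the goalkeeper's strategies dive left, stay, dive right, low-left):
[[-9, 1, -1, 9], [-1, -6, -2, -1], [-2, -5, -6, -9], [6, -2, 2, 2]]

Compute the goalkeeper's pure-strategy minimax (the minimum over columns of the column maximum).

1

The worst case (largest entry) in each column is dive left: 6, stay: 1, dive right: 2, low-left: 9.
The best (smallest) of these is 1.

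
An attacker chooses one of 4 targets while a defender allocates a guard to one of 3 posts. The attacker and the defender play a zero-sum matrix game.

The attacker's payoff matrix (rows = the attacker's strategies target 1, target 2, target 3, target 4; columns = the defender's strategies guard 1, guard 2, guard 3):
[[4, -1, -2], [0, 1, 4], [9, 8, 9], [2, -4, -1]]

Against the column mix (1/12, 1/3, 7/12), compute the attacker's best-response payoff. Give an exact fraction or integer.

26/3

target 1: (4)·(1/12) + (-1)·(1/3) + (-2)·(7/12) = -7/6.
target 2: (0)·(1/12) + (1)·(1/3) + (4)·(7/12) = 8/3.
target 3: (9)·(1/12) + (8)·(1/3) + (9)·(7/12) = 26/3.
target 4: (2)·(1/12) + (-4)·(1/3) + (-1)·(7/12) = -7/4.
The best pure response is target 3 with expected payoff 26/3.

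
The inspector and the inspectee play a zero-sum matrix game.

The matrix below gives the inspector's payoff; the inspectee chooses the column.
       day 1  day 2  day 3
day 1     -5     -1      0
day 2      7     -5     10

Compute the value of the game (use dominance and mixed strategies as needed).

-2

Column day 3 is strictly dominated by day 1 for the inspectee (it gives the inspector more in every row).
The remaining 2×2 game on (day 1, day 2) × (day 1, day 2) has no saddle point. Let the inspector play day 1 with probability p; indifference gives −5p + 7(1−p) = −p − 5(1−p), so p = 3/4.
Similarly the inspectee's optimal q on day 1 is 1/4, and the value is -5·(1/4) + (-1)·(3/4) = -2.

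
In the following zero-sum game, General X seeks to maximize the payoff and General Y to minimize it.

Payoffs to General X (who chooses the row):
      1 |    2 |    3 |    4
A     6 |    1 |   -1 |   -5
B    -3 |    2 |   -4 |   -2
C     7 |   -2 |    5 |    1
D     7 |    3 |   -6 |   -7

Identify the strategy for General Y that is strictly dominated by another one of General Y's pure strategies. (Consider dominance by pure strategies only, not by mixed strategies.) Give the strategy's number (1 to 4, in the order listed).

General Y prefers columns that give General X less. Compare 1 with 3: -1 < 6, -4 < -3, 5 < 7, -6 < 7.
So 3 strictly dominates 1 for General Y; 1 is strictly dominated.

1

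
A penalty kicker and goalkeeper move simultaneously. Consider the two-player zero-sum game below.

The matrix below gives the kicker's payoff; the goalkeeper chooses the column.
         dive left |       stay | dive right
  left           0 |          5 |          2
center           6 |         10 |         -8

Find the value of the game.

Column stay is strictly dominated by dive left for the goalkeeper (it gives the kicker more in every row).
The remaining 2×2 game on (left, center) × (dive left, dive right) has no saddle point. Let the kicker play left with probability p; indifference gives 6(1−p) = 2p − 8(1−p), so p = 7/8.
Similarly the goalkeeper's optimal q on dive left is 5/8, and the value is 0·(5/8) + (2)·(3/8) = 3/4.

3/4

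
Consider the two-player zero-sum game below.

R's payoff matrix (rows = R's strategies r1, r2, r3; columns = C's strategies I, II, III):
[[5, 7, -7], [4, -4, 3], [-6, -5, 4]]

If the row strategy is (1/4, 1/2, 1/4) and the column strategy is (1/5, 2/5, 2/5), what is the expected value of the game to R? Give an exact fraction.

Against (1/5, 2/5, 2/5), each row's expected payoff is r1: 1; r2: 2/5; r3: -8/5.
Taking the (1/4, 1/2, 1/4)-weighted average: (1/4)·(1) + (1/2)·(2/5) + (1/4)·(-8/5) = 1/20.

1/20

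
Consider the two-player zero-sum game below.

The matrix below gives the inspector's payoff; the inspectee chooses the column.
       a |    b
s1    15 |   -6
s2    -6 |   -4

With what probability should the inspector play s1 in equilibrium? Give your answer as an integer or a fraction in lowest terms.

Row minima are -6 and -6, so the inspector's maximin is -6; column maxima are 15 and -4, so the inspectee's minimax is -4. These differ, so the equilibrium is in mixed strategies.
Let the inspector play s1 with probability p. The inspectee is indifferent when 15p − 6(1−p) = −6p − 4(1−p), giving p = 2/23.

2/23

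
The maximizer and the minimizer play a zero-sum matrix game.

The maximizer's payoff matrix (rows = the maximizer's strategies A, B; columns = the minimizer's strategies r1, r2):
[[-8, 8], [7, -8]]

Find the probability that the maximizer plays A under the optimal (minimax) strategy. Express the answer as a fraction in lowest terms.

15/31

Row minima are -8 and -8, so the maximizer's maximin is -8; column maxima are 7 and 8, so the minimizer's minimax is 7. These differ, so the equilibrium is in mixed strategies.
Let the maximizer play A with probability p. The minimizer is indifferent when −8p + 7(1−p) = 8p − 8(1−p), giving p = 15/31.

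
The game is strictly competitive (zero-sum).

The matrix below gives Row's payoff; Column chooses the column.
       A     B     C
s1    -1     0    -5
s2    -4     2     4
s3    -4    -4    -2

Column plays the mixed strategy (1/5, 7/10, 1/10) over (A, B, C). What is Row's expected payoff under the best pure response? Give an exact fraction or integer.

s1: (-1)·(1/5) + (0)·(7/10) + (-5)·(1/10) = -7/10.
s2: (-4)·(1/5) + (2)·(7/10) + (4)·(1/10) = 1.
s3: (-4)·(1/5) + (-4)·(7/10) + (-2)·(1/10) = -19/5.
The best pure response is s2 with expected payoff 1.

1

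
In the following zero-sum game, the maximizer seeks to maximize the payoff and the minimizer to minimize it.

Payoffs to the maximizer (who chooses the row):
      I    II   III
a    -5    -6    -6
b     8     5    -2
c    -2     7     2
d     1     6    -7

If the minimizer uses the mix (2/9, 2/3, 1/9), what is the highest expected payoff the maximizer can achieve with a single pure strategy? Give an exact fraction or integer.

a: (-5)·(2/9) + (-6)·(2/3) + (-6)·(1/9) = -52/9.
b: (8)·(2/9) + (5)·(2/3) + (-2)·(1/9) = 44/9.
c: (-2)·(2/9) + (7)·(2/3) + (2)·(1/9) = 40/9.
d: (1)·(2/9) + (6)·(2/3) + (-7)·(1/9) = 31/9.
The best pure response is b with expected payoff 44/9.

44/9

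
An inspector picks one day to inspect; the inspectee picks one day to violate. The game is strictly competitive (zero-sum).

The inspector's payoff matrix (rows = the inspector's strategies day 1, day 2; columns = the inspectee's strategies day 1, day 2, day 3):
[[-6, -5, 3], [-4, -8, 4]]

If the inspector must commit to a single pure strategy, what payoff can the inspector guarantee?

-6

The worst-case payoff for each row is day 1: -6, day 2: -8.
The best of these is -6.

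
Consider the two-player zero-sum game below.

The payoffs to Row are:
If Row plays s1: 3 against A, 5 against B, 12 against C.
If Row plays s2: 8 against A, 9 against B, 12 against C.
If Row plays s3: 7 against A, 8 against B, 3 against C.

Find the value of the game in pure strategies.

8

Row minima: 3, 8, 3 → Row's maximin is 8.
Column maxima: 8, 9, 12 → Column's minimax is 8.
They coincide at (s2, A), so the value is 8.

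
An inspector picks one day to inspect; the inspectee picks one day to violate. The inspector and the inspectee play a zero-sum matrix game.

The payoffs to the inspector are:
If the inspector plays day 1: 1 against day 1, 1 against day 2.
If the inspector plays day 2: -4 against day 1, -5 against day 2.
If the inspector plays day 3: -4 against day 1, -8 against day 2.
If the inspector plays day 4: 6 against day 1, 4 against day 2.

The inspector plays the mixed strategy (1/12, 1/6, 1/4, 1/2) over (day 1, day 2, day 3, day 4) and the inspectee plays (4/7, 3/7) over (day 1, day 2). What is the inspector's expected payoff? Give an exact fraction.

Against (4/7, 3/7), each row's expected payoff is day 1: 1; day 2: -31/7; day 3: -40/7; day 4: 36/7.
Taking the (1/12, 1/6, 1/4, 1/2)-weighted average: (1/12)·(1) + (1/6)·(-31/7) + (1/4)·(-40/7) + (1/2)·(36/7) = 41/84.

41/84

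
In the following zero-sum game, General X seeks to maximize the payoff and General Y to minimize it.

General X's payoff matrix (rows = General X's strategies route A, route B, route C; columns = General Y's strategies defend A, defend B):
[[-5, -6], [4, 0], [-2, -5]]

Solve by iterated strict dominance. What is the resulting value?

0

Row route C is strictly dominated by row route B (4>-2, 0>-5); eliminate route C.
Row route A is strictly dominated by row route B (4>-5, 0>-6); eliminate route A.
Column defend A is strictly dominated by defend B for General Y (0<4); eliminate defend A.
Only (route B, defend B) remains, with payoff 0.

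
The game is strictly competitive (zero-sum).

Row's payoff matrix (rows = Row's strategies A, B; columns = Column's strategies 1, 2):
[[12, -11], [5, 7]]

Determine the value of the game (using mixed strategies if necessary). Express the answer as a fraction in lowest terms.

139/25

Row minima are -11 and 5, so Row's maximin is 5; column maxima are 12 and 7, so Column's minimax is 7. These differ, so the equilibrium is in mixed strategies.
Let Row play A with probability p. Column is indifferent when 12p + 5(1−p) = −11p + 7(1−p), giving p = 2/25.
Let Column play 1 with probability q. Row is indifferent when 12q − 11(1−q) = 5q + 7(1−q), giving q = 18/25.
The value is 12·(18/25) + (-11)·(7/25) = 139/25.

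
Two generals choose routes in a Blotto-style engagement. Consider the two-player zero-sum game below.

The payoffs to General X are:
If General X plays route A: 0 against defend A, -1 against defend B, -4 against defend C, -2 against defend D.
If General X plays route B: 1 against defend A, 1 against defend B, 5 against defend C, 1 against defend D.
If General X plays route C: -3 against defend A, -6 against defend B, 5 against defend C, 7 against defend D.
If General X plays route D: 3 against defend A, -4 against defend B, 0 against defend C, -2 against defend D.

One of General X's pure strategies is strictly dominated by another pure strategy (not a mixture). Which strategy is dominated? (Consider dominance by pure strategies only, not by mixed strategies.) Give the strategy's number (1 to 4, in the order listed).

Compare route A with route B: 1 > 0, 1 > -1, 5 > -4, 1 > -2.
So route B strictly dominates route A for General X; route A is strictly dominated.

1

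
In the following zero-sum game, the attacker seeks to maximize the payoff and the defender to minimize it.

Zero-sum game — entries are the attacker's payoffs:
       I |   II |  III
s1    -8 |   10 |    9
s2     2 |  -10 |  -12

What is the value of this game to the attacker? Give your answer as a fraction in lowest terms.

Column II is strictly dominated by III for the defender (it gives the attacker more in every row).
The remaining 2×2 game on (s1, s2) × (I, III) has no saddle point. Let the attacker play s1 with probability p; indifference gives −8p + 2(1−p) = 9p − 12(1−p), so p = 14/31.
Similarly the defender's optimal q on I is 21/31, and the value is -8·(21/31) + (9)·(10/31) = -78/31.

-78/31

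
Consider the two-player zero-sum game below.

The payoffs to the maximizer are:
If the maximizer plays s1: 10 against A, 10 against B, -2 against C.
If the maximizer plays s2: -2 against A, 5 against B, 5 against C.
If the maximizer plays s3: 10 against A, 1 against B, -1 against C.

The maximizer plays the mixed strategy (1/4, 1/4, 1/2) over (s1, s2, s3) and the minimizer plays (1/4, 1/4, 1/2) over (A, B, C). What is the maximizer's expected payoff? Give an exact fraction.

Against (1/4, 1/4, 1/2), each row's expected payoff is s1: 4; s2: 13/4; s3: 9/4.
Taking the (1/4, 1/4, 1/2)-weighted average: (1/4)·(4) + (1/4)·(13/4) + (1/2)·(9/4) = 47/16.

47/16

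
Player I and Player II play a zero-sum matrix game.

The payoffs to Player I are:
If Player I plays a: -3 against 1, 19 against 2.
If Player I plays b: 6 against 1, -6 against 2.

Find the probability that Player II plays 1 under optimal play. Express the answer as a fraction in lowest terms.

25/34

Row minima are -3 and -6, so Player I's maximin is -3; column maxima are 6 and 19, so Player II's minimax is 6. These differ, so the equilibrium is in mixed strategies.
Let Player II play 1 with probability q. Player I is indifferent when −3q + 19(1−q) = 6q − 6(1−q), giving q = 25/34.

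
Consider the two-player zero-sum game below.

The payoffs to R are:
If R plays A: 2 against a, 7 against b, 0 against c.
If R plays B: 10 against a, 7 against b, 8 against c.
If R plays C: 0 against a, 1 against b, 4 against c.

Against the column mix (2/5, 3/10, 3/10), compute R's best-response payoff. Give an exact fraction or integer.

A: (2)·(2/5) + (7)·(3/10) + (0)·(3/10) = 29/10.
B: (10)·(2/5) + (7)·(3/10) + (8)·(3/10) = 17/2.
C: (0)·(2/5) + (1)·(3/10) + (4)·(3/10) = 3/2.
The best pure response is B with expected payoff 17/2.

17/2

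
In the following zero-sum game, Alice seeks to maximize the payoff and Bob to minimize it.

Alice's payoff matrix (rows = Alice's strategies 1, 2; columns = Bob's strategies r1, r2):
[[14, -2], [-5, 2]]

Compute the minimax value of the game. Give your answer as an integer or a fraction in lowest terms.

Row minima are -2 and -5, so Alice's maximin is -2; column maxima are 14 and 2, so Bob's minimax is 2. These differ, so the equilibrium is in mixed strategies.
Let Alice play 1 with probability p. Bob is indifferent when 14p − 5(1−p) = −2p + 2(1−p), giving p = 7/23.
Let Bob play r1 with probability q. Alice is indifferent when 14q − 2(1−q) = −5q + 2(1−q), giving q = 4/23.
The value is 14·(4/23) + (-2)·(19/23) = 18/23.

18/23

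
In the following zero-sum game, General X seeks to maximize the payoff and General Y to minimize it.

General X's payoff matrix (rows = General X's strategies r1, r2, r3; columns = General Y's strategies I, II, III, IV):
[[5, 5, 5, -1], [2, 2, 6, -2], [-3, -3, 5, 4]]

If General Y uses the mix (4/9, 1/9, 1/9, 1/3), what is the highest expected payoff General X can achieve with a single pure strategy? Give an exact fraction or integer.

r1: (5)·(4/9) + (5)·(1/9) + (5)·(1/9) + (-1)·(1/3) = 3.
r2: (2)·(4/9) + (2)·(1/9) + (6)·(1/9) + (-2)·(1/3) = 10/9.
r3: (-3)·(4/9) + (-3)·(1/9) + (5)·(1/9) + (4)·(1/3) = 2/9.
The best pure response is r1 with expected payoff 3.

3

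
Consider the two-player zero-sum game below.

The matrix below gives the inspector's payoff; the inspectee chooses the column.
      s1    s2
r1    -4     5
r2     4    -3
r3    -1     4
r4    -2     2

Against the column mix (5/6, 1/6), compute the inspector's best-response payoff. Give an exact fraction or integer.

17/6

r1: (-4)·(5/6) + (5)·(1/6) = -5/2.
r2: (4)·(5/6) + (-3)·(1/6) = 17/6.
r3: (-1)·(5/6) + (4)·(1/6) = -1/6.
r4: (-2)·(5/6) + (2)·(1/6) = -4/3.
The best pure response is r2 with expected payoff 17/6.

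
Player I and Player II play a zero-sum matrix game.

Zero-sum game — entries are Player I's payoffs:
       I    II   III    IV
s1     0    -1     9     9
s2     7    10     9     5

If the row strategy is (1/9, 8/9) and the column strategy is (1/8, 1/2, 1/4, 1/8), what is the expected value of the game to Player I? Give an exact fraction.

583/72

Against (1/8, 1/2, 1/4, 1/8), each row's expected payoff is s1: 23/8; s2: 35/4.
Taking the (1/9, 8/9)-weighted average: (1/9)·(23/8) + (8/9)·(35/4) = 583/72.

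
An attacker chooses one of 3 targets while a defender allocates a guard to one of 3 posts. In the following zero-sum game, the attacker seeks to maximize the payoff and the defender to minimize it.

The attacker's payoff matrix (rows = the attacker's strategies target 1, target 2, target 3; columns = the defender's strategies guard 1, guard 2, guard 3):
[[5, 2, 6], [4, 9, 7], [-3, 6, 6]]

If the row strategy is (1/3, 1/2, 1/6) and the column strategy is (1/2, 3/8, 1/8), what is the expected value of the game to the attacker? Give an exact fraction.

113/24

Against (1/2, 3/8, 1/8), each row's expected payoff is target 1: 4; target 2: 25/4; target 3: 3/2.
Taking the (1/3, 1/2, 1/6)-weighted average: (1/3)·(4) + (1/2)·(25/4) + (1/6)·(3/2) = 113/24.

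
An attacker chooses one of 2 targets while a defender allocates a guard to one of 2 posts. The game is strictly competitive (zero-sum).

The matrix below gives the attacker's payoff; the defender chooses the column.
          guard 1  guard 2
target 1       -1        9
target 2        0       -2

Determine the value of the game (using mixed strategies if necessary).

-1/6

Row minima are -1 and -2, so the attacker's maximin is -1; column maxima are 0 and 9, so the defender's minimax is 0. These differ, so the equilibrium is in mixed strategies.
Let the attacker play target 1 with probability p. The defender is indifferent when −p = 9p − 2(1−p), giving p = 1/6.
Let the defender play guard 1 with probability q. The attacker is indifferent when −q + 9(1−q) = −2(1−q), giving q = 11/12.
The value is -1·(11/12) + (9)·(1/12) = -1/6.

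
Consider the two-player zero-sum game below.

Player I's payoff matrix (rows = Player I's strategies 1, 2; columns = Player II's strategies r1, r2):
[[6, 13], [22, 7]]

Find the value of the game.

122/11

Row minima are 6 and 7, so Player I's maximin is 7; column maxima are 22 and 13, so Player II's minimax is 13. These differ, so the equilibrium is in mixed strategies.
Let Player I play 1 with probability p. Player II is indifferent when 6p + 22(1−p) = 13p + 7(1−p), giving p = 15/22.
Let Player II play r1 with probability q. Player I is indifferent when 6q + 13(1−q) = 22q + 7(1−q), giving q = 3/11.
The value is 6·(3/11) + (13)·(8/11) = 122/11.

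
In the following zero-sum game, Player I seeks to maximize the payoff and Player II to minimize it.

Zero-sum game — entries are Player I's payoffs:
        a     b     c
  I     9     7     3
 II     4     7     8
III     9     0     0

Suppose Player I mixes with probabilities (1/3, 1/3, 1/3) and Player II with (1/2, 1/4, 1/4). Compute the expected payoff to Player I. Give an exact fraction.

Against (1/2, 1/4, 1/4), each row's expected payoff is I: 7; II: 23/4; III: 9/2.
Taking the (1/3, 1/3, 1/3)-weighted average: (1/3)·(7) + (1/3)·(23/4) + (1/3)·(9/2) = 23/4.

23/4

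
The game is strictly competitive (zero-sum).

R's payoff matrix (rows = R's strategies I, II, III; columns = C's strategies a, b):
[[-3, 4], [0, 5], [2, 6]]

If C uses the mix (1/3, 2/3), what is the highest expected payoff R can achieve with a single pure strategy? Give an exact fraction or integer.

I: (-3)·(1/3) + (4)·(2/3) = 5/3.
II: (0)·(1/3) + (5)·(2/3) = 10/3.
III: (2)·(1/3) + (6)·(2/3) = 14/3.
The best pure response is III with expected payoff 14/3.

14/3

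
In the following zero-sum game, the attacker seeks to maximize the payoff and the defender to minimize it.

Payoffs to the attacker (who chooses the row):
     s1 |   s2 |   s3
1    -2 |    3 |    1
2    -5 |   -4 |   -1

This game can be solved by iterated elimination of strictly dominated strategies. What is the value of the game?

-2

Column s3 is strictly dominated by s1 for the defender (-2<1, -5<-1); eliminate s3.
Row 2 is strictly dominated by row 1 (-2>-5, 3>-4); eliminate 2.
Column s2 is strictly dominated by s1 for the defender (-2<3); eliminate s2.
Only (1, s1) remains, with payoff -2.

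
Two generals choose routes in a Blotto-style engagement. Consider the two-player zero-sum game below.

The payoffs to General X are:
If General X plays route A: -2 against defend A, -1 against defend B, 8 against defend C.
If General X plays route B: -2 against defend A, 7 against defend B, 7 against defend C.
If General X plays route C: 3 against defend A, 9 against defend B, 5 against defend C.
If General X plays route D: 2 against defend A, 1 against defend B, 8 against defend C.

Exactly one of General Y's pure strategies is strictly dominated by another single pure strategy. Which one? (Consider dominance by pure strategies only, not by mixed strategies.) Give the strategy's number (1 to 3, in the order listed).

General Y prefers columns that give General X less. Compare defend C with defend A: -2 < 8, -2 < 7, 3 < 5, 2 < 8.
So defend A strictly dominates defend C for General Y; defend C is strictly dominated.

3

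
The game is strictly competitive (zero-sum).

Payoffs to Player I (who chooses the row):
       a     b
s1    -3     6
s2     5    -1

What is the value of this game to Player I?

Row minima are -3 and -1, so Player I's maximin is -1; column maxima are 5 and 6, so Player II's minimax is 5. These differ, so the equilibrium is in mixed strategies.
Let Player I play s1 with probability p. Player II is indifferent when −3p + 5(1−p) = 6p − (1−p), giving p = 2/5.
Let Player II play a with probability q. Player I is indifferent when −3q + 6(1−q) = 5q − (1−q), giving q = 7/15.
The value is -3·(7/15) + (6)·(8/15) = 9/5.

9/5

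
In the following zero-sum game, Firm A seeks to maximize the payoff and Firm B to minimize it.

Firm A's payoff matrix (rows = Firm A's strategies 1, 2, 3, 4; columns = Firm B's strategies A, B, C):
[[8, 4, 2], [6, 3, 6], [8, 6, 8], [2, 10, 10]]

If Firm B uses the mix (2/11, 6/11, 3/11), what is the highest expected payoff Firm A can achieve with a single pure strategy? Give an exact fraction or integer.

94/11

1: (8)·(2/11) + (4)·(6/11) + (2)·(3/11) = 46/11.
2: (6)·(2/11) + (3)·(6/11) + (6)·(3/11) = 48/11.
3: (8)·(2/11) + (6)·(6/11) + (8)·(3/11) = 76/11.
4: (2)·(2/11) + (10)·(6/11) + (10)·(3/11) = 94/11.
The best pure response is 4 with expected payoff 94/11.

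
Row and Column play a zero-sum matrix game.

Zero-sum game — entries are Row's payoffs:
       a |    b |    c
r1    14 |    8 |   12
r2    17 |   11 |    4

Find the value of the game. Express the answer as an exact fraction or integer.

100/11

Column a is strictly dominated by b for Column (it gives Row more in every row).
The remaining 2×2 game on (r1, r2) × (b, c) has no saddle point. Let Row play r1 with probability p; indifference gives 8p + 11(1−p) = 12p + 4(1−p), so p = 7/11.
Similarly Column's optimal q on b is 8/11, and the value is 8·(8/11) + (12)·(3/11) = 100/11.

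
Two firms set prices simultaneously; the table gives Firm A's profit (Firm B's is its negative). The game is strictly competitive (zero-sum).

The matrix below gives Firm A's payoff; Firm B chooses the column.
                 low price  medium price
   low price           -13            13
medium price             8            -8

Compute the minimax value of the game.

Row minima are -13 and -8, so Firm A's maximin is -8; column maxima are 8 and 13, so Firm B's minimax is 8. These differ, so the equilibrium is in mixed strategies.
Let Firm A play low price with probability p. Firm B is indifferent when −13p + 8(1−p) = 13p − 8(1−p), giving p = 8/21.
Let Firm B play low price with probability q. Firm A is indifferent when −13q + 13(1−q) = 8q − 8(1−q), giving q = 1/2.
The value is -13·(1/2) + (13)·(1/2) = 0.

0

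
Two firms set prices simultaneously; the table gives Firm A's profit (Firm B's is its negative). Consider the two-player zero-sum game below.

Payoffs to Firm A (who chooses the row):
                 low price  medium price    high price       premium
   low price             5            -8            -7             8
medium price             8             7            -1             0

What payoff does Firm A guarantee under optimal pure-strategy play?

-1

Row minima: -8, -1 → Firm A's maximin is -1.
Column maxima: 8, 7, -1, 8 → Firm B's minimax is -1.
They coincide at (medium price, high price), so the value is -1.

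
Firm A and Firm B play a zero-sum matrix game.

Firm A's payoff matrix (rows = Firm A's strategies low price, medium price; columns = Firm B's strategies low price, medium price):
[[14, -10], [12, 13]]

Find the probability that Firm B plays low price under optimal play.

Row minima are -10 and 12, so Firm A's maximin is 12; column maxima are 14 and 13, so Firm B's minimax is 13. These differ, so the equilibrium is in mixed strategies.
Let Firm B play low price with probability q. Firm A is indifferent when 14q − 10(1−q) = 12q + 13(1−q), giving q = 23/25.

23/25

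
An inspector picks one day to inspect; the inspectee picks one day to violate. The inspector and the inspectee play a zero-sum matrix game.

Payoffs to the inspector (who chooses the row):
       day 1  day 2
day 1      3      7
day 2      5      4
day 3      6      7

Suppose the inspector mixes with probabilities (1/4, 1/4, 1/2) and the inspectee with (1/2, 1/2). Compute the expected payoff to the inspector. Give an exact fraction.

Against (1/2, 1/2), each row's expected payoff is day 1: 5; day 2: 9/2; day 3: 13/2.
Taking the (1/4, 1/4, 1/2)-weighted average: (1/4)·(5) + (1/4)·(9/2) + (1/2)·(13/2) = 45/8.

45/8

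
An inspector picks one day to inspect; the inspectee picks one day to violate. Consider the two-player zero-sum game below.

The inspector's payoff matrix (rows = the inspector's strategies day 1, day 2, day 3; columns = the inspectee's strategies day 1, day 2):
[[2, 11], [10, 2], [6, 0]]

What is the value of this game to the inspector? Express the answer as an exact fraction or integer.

106/17

Row day 3 is strictly dominated by row day 2, so the inspector never plays it.
The remaining 2×2 game on (day 1, day 2) × (day 1, day 2) has no saddle point. Let the inspector play day 1 with probability p; indifference gives 2p + 10(1−p) = 11p + 2(1−p), so p = 8/17.
Similarly the inspectee's optimal q on day 1 is 9/17, and the value is 2·(9/17) + (11)·(8/17) = 106/17.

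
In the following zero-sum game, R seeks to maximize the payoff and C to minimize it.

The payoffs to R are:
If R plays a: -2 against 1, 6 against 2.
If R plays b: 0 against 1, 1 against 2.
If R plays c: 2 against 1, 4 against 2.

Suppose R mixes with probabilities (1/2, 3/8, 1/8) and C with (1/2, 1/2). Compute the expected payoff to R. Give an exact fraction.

Against (1/2, 1/2), each row's expected payoff is a: 2; b: 1/2; c: 3.
Taking the (1/2, 3/8, 1/8)-weighted average: (1/2)·(2) + (3/8)·(1/2) + (1/8)·(3) = 25/16.

25/16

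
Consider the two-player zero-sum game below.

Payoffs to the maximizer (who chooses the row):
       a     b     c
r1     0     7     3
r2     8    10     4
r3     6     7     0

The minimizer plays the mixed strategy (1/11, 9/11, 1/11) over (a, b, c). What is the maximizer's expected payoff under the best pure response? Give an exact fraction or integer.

r1: (0)·(1/11) + (7)·(9/11) + (3)·(1/11) = 6.
r2: (8)·(1/11) + (10)·(9/11) + (4)·(1/11) = 102/11.
r3: (6)·(1/11) + (7)·(9/11) + (0)·(1/11) = 69/11.
The best pure response is r2 with expected payoff 102/11.

102/11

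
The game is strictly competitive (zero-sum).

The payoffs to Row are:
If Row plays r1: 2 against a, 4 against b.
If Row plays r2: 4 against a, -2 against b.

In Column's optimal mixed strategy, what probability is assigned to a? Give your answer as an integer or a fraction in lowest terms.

Row minima are 2 and -2, so Row's maximin is 2; column maxima are 4 and 4, so Column's minimax is 4. These differ, so the equilibrium is in mixed strategies.
Let Column play a with probability q. Row is indifferent when 2q + 4(1−q) = 4q − 2(1−q), giving q = 3/4.

3/4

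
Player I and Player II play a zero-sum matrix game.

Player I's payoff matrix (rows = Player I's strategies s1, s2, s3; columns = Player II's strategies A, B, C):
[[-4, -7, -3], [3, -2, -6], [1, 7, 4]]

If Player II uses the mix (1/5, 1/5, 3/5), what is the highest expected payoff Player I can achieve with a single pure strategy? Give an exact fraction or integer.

s1: (-4)·(1/5) + (-7)·(1/5) + (-3)·(3/5) = -4.
s2: (3)·(1/5) + (-2)·(1/5) + (-6)·(3/5) = -17/5.
s3: (1)·(1/5) + (7)·(1/5) + (4)·(3/5) = 4.
The best pure response is s3 with expected payoff 4.

4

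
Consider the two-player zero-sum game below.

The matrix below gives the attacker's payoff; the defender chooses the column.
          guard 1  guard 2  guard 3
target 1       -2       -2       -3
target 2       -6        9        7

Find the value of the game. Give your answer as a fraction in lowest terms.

Column guard 2 is strictly dominated by guard 3 for the defender (it gives the attacker more in every row).
The remaining 2×2 game on (target 1, target 2) × (guard 1, guard 3) has no saddle point. Let the attacker play target 1 with probability p; indifference gives −2p − 6(1−p) = −3p + 7(1−p), so p = 13/14.
Similarly the defender's optimal q on guard 1 is 5/7, and the value is -2·(5/7) + (-3)·(2/7) = -16/7.

-16/7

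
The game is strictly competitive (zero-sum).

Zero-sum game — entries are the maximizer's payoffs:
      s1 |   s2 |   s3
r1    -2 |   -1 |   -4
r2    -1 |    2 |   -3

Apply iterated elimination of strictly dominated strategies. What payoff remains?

Row r1 is strictly dominated by row r2 (-1>-2, 2>-1, -3>-4); eliminate r1.
Column s1 is strictly dominated by s3 for the minimizer (-3<-1); eliminate s1.
Column s2 is strictly dominated by s3 for the minimizer (-3<2); eliminate s2.
Only (r2, s3) remains, with payoff -3.

-3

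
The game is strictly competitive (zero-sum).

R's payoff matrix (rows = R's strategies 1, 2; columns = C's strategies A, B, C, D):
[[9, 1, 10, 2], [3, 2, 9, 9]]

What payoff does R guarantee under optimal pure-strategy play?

Row minima: 1, 2 → R's maximin is 2.
Column maxima: 9, 2, 10, 9 → C's minimax is 2.
They coincide at (2, B), so the value is 2.

2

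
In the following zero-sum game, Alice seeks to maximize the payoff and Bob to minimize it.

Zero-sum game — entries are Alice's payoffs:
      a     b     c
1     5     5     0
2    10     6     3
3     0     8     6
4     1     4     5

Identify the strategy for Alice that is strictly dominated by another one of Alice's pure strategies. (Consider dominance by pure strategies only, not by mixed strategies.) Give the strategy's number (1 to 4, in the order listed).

Compare 1 with 2: 10 > 5, 6 > 5, 3 > 0.
So 2 strictly dominates 1 for Alice; 1 is strictly dominated.

1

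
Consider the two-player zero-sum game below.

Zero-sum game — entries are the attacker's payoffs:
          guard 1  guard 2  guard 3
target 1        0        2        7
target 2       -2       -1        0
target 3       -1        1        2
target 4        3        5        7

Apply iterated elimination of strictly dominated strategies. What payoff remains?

Row target 2 is strictly dominated by row target 1 (0>-2, 2>-1, 7>0); eliminate target 2.
Row target 3 is strictly dominated by row target 1 (0>-1, 2>1, 7>2); eliminate target 3.
Column guard 2 is strictly dominated by guard 1 for the defender (0<2, 3<5); eliminate guard 2.
Column guard 3 is strictly dominated by guard 1 for the defender (0<7, 3<7); eliminate guard 3.
Row target 1 is strictly dominated by row target 4 (3>0); eliminate target 1.
Only (target 4, guard 1) remains, with payoff 3.

3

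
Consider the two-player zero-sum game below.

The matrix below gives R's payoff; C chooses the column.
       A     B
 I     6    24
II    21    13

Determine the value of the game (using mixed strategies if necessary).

Row minima are 6 and 13, so R's maximin is 13; column maxima are 21 and 24, so C's minimax is 21. These differ, so the equilibrium is in mixed strategies.
Let R play I with probability p. C is indifferent when 6p + 21(1−p) = 24p + 13(1−p), giving p = 4/13.
Let C play A with probability q. R is indifferent when 6q + 24(1−q) = 21q + 13(1−q), giving q = 11/26.
The value is 6·(11/26) + (24)·(15/26) = 213/13.

213/13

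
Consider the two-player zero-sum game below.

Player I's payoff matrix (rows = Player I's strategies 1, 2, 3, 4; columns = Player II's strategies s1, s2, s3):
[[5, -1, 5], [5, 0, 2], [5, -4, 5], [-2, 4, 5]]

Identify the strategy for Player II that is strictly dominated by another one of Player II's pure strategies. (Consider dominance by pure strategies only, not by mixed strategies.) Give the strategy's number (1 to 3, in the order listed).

Player II prefers columns that give Player I less. Compare s3 with s2: -1 < 5, 0 < 2, -4 < 5, 4 < 5.
So s2 strictly dominates s3 for Player II; s3 is strictly dominated.

3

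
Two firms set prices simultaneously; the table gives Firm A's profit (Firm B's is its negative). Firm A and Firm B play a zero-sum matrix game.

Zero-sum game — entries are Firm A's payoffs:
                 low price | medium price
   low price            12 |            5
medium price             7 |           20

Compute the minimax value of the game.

Row minima are 5 and 7, so Firm A's maximin is 7; column maxima are 12 and 20, so Firm B's minimax is 12. These differ, so the equilibrium is in mixed strategies.
Let Firm A play low price with probability p. Firm B is indifferent when 12p + 7(1−p) = 5p + 20(1−p), giving p = 13/20.
Let Firm B play low price with probability q. Firm A is indifferent when 12q + 5(1−q) = 7q + 20(1−q), giving q = 3/4.
The value is 12·(3/4) + (5)·(1/4) = 41/4.

41/4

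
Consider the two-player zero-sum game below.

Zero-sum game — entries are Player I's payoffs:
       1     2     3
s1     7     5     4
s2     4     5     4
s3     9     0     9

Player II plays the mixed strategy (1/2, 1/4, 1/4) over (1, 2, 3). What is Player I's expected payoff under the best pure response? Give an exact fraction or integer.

27/4

s1: (7)·(1/2) + (5)·(1/4) + (4)·(1/4) = 23/4.
s2: (4)·(1/2) + (5)·(1/4) + (4)·(1/4) = 17/4.
s3: (9)·(1/2) + (0)·(1/4) + (9)·(1/4) = 27/4.
The best pure response is s3 with expected payoff 27/4.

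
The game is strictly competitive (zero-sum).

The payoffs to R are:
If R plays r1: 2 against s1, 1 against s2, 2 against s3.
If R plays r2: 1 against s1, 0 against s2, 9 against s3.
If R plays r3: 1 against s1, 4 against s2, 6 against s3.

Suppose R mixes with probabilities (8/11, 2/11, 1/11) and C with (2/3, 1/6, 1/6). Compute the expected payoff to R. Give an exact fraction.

64/33

Against (2/3, 1/6, 1/6), each row's expected payoff is r1: 11/6; r2: 13/6; r3: 7/3.
Taking the (8/11, 2/11, 1/11)-weighted average: (8/11)·(11/6) + (2/11)·(13/6) + (1/11)·(7/3) = 64/33.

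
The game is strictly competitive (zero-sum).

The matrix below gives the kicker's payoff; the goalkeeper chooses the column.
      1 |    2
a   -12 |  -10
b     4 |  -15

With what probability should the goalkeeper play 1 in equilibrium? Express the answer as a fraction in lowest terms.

Row minima are -12 and -15, so the kicker's maximin is -12; column maxima are 4 and -10, so the goalkeeper's minimax is -10. These differ, so the equilibrium is in mixed strategies.
Let the goalkeeper play 1 with probability q. The kicker is indifferent when −12q − 10(1−q) = 4q − 15(1−q), giving q = 5/21.

5/21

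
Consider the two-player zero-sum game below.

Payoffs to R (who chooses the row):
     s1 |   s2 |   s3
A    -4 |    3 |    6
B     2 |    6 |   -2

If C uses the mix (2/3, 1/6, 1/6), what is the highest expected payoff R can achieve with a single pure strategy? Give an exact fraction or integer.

2

A: (-4)·(2/3) + (3)·(1/6) + (6)·(1/6) = -7/6.
B: (2)·(2/3) + (6)·(1/6) + (-2)·(1/6) = 2.
The best pure response is B with expected payoff 2.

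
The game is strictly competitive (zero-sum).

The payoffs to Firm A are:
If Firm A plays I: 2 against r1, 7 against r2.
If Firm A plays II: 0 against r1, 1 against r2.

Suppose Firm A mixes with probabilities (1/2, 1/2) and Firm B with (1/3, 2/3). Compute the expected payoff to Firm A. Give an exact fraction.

Against (1/3, 2/3), each row's expected payoff is I: 16/3; II: 2/3.
Taking the (1/2, 1/2)-weighted average: (1/2)·(16/3) + (1/2)·(2/3) = 3.

3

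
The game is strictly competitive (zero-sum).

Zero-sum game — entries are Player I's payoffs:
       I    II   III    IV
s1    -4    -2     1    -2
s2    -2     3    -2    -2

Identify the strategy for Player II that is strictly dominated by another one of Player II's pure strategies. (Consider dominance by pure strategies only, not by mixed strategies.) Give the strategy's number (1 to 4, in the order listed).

2

Player II prefers columns that give Player I less. Compare II with I: -4 < -2, -2 < 3.
So I strictly dominates II for Player II; II is strictly dominated.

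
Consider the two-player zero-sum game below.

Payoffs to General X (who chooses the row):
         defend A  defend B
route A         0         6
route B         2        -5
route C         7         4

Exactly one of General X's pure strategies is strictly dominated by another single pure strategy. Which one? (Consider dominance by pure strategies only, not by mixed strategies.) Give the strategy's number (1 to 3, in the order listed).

2

Compare route B with route C: 7 > 2, 4 > -5.
So route C strictly dominates route B for General X; route B is strictly dominated.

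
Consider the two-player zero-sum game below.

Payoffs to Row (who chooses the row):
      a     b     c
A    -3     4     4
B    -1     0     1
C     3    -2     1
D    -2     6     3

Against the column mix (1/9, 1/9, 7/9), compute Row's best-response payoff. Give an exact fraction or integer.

A: (-3)·(1/9) + (4)·(1/9) + (4)·(7/9) = 29/9.
B: (-1)·(1/9) + (0)·(1/9) + (1)·(7/9) = 2/3.
C: (3)·(1/9) + (-2)·(1/9) + (1)·(7/9) = 8/9.
D: (-2)·(1/9) + (6)·(1/9) + (3)·(7/9) = 25/9.
The best pure response is A with expected payoff 29/9.

29/9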